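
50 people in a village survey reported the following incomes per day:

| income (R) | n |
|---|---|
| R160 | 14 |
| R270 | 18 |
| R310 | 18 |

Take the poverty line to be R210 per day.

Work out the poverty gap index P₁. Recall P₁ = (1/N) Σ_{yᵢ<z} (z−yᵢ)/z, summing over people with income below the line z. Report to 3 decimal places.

Below the line: 14×R160 (q = 14 of N = 50).
Gap ratios (z−y)/z: (210−160)/210 = 0.2381 (×14).
Σ = 3.333333. Dividing by the full population N = 50 gives P₁ = 0.067.

0.067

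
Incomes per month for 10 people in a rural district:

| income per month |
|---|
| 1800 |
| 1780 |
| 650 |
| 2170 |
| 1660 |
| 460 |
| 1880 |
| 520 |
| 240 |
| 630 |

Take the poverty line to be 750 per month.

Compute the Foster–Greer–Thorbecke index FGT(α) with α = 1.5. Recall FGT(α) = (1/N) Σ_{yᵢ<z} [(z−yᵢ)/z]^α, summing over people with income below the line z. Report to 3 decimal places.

Below z: 240, 460, 520, 630, 650 (q = 5 of N = 10).
Relative gaps: (750−240)/750 = 0.6800; (750−460)/750 = 0.3867; (750−520)/750 = 0.3067; (750−630)/750 = 0.1600; (750−650)/750 = 0.1333.
Raised to α = 1.5: 0.56074; 0.24044; 0.16982; 0.06400; 0.04869.
Sum = 1.083692; FGT(1.5) = 1.083692 / 10 = 0.108.

0.108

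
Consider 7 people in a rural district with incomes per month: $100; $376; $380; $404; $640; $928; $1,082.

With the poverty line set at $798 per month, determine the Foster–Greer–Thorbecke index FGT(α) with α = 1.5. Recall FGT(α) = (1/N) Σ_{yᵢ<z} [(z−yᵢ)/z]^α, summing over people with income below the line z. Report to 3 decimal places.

Below the line: $100, $376, $380, $404, $640 (q = 5 of N = 7).
Gap ratios (z−y)/z: (798−100)/798 = 0.8747; (798−376)/798 = 0.5288; (798−380)/798 = 0.5238; (798−404)/798 = 0.4937; (798−640)/798 = 0.1980.
Raised to α = 1.5: 0.81805; 0.38456; 0.37911; 0.34693; 0.08810.
Sum = 2.016743; FGT(1.5) = 2.016743 / 7 = 0.288.

0.288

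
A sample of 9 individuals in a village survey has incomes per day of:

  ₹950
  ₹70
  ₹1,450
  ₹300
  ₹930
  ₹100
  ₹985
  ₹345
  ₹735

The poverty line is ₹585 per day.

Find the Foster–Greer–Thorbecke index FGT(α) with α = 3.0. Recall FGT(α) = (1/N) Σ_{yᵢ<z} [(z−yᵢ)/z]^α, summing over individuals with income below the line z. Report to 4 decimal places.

Below z: ₹70, ₹100, ₹300, ₹345 (q = 4 of N = 9).
Normalized shortfalls: (585−70)/585 = 0.8803; (585−100)/585 = 0.8291; (585−300)/585 = 0.4872; (585−345)/585 = 0.4103.
Raised to α = 3.0: 0.68227; 0.56985; 0.11563; 0.06905.
Sum = 1.436792; FGT(3.0) = 1.436792 / 9 = 0.1596.

0.1596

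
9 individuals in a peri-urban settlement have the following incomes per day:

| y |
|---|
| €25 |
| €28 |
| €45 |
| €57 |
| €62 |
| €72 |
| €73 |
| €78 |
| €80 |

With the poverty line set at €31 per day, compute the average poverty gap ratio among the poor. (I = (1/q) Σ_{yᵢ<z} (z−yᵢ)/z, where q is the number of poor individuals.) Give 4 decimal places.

Below the line: €25, €28 (q = 2 of N = 9).
Relative gaps: 0.1935, 0.0968; sum = 0.290323.
I averages over the q = 2 poor units only: 0.290323 / 2 = 0.1452.

0.1452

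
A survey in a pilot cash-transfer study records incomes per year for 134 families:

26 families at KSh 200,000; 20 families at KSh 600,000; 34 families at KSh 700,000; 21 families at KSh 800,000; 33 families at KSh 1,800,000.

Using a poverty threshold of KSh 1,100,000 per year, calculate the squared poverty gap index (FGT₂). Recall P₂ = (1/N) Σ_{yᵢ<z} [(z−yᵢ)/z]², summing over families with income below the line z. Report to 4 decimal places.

Below z: 26×KSh 200,000, 20×KSh 600,000, 34×KSh 700,000, 21×KSh 800,000 (q = 101 of N = 134).
Shortfall ratios: (1100000−200000)/1100000 = 0.8182 (×26); (1100000−600000)/1100000 = 0.4545 (×20); (1100000−700000)/1100000 = 0.3636 (×34); (1100000−800000)/1100000 = 0.2727 (×21).
Squared: 0.6694 (×26); 0.2066 (×20); 0.1322 (×34); 0.0744 (×21).
Sum = 27.595041; P₂ = 27.595041 / 134 = 0.2059.

0.2059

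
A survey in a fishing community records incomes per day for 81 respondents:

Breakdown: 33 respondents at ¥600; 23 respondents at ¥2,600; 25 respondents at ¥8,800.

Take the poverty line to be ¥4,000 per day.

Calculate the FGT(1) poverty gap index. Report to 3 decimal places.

Poor units: 33×¥600, 23×¥2,600 (q = 56 of N = 81).
Normalized shortfalls: (4000−600)/4000 = 0.8500 (×33); (4000−2600)/4000 = 0.3500 (×23).
Sum of shortfalls = 36.100000; P₁ averages over all N: 36.100000 / 81 = 0.446.

0.446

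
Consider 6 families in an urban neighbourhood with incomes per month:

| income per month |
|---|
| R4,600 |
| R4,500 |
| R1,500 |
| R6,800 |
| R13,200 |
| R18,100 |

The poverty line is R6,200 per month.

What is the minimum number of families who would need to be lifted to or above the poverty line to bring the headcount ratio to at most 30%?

2

Currently q = 3 of N = 6 are below the line (H = 0.500).
A headcount ratio of at most 30% allows at most ⌊0.30 × 6⌋ = 1 poor families.
So at least 3 − 1 = 2 must be lifted.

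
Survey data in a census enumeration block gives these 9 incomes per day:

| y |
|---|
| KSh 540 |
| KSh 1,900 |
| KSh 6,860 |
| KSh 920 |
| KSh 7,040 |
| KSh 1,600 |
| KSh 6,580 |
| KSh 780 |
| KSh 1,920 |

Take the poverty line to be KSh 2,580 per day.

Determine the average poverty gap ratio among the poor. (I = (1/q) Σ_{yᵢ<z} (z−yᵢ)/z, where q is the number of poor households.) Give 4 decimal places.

Below the line: KSh 540, KSh 780, KSh 920, KSh 1,600, KSh 1,900, KSh 1,920 (q = 6 of N = 9).
Shortfall ratios (z−y)/z: 0.7907, 0.6977, 0.6434, 0.3798, 0.2636, 0.2558; sum = 3.031008.
I averages over the q = 6 poor units only: 3.031008 / 6 = 0.5052.

0.5052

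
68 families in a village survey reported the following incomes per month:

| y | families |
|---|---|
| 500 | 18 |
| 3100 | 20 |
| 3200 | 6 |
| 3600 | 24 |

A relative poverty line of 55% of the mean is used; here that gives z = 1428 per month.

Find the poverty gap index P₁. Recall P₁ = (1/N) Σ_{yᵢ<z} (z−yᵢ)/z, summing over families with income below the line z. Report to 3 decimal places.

Poor units: 18×500 (q = 18 of N = 68).
Normalized shortfalls: (1428−500)/1428 = 0.6499 (×18).
Sum of shortfalls = 11.697479; P₁ averages over all N: 11.697479 / 68 = 0.172.

0.172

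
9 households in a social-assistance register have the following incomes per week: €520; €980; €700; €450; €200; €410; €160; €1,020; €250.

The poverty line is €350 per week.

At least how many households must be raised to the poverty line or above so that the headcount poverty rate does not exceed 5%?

3 of the 9 households are poor, so H = 3/9 = 0.333.
A headcount ratio of at most 5% allows at most ⌊0.05 × 9⌋ = 0 poor households.
So at least 3 − 0 = 3 must be lifted.

3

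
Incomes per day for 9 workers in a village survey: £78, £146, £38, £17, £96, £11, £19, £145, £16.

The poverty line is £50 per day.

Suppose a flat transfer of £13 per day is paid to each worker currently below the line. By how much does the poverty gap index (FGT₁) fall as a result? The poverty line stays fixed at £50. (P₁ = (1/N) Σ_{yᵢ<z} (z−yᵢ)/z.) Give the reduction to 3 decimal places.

0.142

Before: below the line — £11, £16, £17, £19, £38; poverty gap index (FGT₁) = 0.33111.
After the £13 transfer: below the line — £24, £29, £30, £32; poverty gap index (FGT₁) = 0.18889.
Reduction = 0.33111 − 0.18889 = 0.142.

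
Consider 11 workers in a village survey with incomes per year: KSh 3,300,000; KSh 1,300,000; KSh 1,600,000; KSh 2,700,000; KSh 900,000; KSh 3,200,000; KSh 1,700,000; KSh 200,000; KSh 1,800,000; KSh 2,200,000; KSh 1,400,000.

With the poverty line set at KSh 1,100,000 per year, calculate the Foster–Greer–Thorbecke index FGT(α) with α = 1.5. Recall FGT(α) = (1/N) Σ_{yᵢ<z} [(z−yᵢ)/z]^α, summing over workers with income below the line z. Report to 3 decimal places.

Poor units: KSh 200,000, KSh 900,000 (q = 2 of N = 11).
Relative gaps: (1100000−200000)/1100000 = 0.8182; (1100000−900000)/1100000 = 0.1818.
Raised to α = 1.5: 0.74007; 0.07753.
Sum = 0.817601; FGT(1.5) = 0.817601 / 11 = 0.074.

0.074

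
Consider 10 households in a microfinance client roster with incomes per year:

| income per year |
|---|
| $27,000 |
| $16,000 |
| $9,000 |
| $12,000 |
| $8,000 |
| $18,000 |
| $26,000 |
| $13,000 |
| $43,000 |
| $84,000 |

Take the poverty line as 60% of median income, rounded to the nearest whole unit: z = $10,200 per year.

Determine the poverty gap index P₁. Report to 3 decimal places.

Below z: $8,000, $9,000 (q = 2 of N = 10).
Gap ratios (z−y)/z: (10200−8000)/10200 = 0.2157; (10200−9000)/10200 = 0.1176.
Σ = 0.333333. Dividing by the full population N = 10 gives P₁ = 0.033.

0.033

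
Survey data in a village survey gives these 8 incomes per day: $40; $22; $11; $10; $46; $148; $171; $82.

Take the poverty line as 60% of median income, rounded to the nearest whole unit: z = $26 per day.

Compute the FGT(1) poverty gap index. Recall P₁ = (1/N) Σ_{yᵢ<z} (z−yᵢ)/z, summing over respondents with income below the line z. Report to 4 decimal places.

Below the line: $10, $11, $22 (q = 3 of N = 8).
Gap ratios (z−y)/z: (26−10)/26 = 0.6154; (26−11)/26 = 0.5769; (26−22)/26 = 0.1538.
Σ = 1.346154. Dividing by the full population N = 8 gives P₁ = 0.1683.

0.1683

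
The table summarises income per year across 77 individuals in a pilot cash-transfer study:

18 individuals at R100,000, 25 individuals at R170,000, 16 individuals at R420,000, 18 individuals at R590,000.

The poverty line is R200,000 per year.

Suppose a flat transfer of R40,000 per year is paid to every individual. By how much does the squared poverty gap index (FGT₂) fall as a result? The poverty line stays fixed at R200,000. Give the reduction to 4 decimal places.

0.0447

Before: below the line — 18×R100,000, 25×R170,000; squared poverty gap index (FGT₂) = 0.065747.
After the R40,000 transfer: below the line — 18×R140,000; squared poverty gap index (FGT₂) = 0.021039.
Reduction = 0.065747 − 0.021039 = 0.0447.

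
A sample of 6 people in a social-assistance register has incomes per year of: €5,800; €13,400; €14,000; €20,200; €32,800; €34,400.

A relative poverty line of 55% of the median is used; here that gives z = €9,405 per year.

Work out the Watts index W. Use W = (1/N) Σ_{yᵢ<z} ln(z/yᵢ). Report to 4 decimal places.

Below the line: €5,800 (q = 1 of N = 6).
Log gaps: ln(9405/5800) = 0.4834.
W = 0.483384 / 6 = 0.0806.

0.0806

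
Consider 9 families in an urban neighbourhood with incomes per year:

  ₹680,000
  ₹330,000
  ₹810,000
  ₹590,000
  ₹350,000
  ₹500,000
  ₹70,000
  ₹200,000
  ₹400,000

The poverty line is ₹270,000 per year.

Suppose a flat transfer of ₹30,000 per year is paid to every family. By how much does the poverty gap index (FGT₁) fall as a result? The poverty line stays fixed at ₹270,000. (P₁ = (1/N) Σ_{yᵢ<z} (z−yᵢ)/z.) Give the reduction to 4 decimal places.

0.0247

Before: below the line — ₹70,000, ₹200,000; poverty gap index (FGT₁) = 0.111111.
After the ₹30,000 transfer: below the line — ₹100,000, ₹230,000; poverty gap index (FGT₁) = 0.086420.
Reduction = 0.111111 − 0.086420 = 0.0247.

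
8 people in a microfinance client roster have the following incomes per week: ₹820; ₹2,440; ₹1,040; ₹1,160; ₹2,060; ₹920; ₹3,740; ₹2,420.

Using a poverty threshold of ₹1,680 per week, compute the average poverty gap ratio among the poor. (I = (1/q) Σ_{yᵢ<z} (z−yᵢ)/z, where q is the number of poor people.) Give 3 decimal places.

0.414

Below the line: ₹820, ₹920, ₹1,040, ₹1,160 (q = 4 of N = 8).
Shortfall ratios (z−y)/z: 0.5119, 0.4524, 0.3810, 0.3095; sum = 1.654762.
The income-gap ratio divides by q (the poor only): 1.654762 / 4 = 0.414.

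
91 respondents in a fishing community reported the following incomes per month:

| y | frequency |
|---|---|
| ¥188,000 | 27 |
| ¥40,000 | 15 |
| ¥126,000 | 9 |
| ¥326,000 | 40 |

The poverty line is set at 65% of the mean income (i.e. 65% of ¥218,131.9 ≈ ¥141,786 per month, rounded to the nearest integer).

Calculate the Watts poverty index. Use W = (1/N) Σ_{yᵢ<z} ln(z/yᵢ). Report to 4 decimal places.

0.2203

Poor units: 15×¥40,000, 9×¥126,000 (q = 24 of N = 91).
Log gaps: ln(141786/40000) = 1.2654 (×15); ln(141786/126000) = 0.1180 (×9).
W = 20.043924 / 91 = 0.2203.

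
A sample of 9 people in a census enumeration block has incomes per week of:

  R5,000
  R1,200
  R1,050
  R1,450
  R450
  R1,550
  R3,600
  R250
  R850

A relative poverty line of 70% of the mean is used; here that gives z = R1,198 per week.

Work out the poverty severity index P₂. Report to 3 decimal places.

Below z: R250, R450, R850, R1,050 (q = 4 of N = 9).
Normalized shortfalls: (1198−250)/1198 = 0.7913; (1198−450)/1198 = 0.6244; (1198−850)/1198 = 0.2905; (1198−1050)/1198 = 0.1235.
Squared: 0.6262; 0.3898; 0.0844; 0.0153.
Sum = 1.115671; P₂ = 1.115671 / 9 = 0.124.

0.124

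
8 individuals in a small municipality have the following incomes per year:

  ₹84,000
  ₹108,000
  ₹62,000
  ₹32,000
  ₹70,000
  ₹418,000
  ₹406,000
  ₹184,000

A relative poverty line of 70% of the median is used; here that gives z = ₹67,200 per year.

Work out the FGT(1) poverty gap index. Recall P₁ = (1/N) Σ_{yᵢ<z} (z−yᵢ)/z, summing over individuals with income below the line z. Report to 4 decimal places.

0.0751

Below the line: ₹32,000, ₹62,000 (q = 2 of N = 8).
Shortfall ratios: (67200−32000)/67200 = 0.5238; (67200−62000)/67200 = 0.0774.
Σ = 0.601190. Dividing by the full population N = 8 gives P₁ = 0.0751.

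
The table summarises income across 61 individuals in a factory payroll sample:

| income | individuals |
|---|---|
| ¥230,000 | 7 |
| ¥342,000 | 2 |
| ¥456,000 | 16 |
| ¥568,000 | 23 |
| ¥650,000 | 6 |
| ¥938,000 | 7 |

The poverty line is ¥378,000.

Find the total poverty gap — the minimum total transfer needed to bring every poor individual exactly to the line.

¥1,108,000

Incomes under z: 7×¥230,000, 2×¥342,000 (q = 9 of N = 61).
Individual gaps: 7×(378000−230000) = 1036000; 2×(378000−342000) = 72000.
Aggregate gap = ¥1,108,000.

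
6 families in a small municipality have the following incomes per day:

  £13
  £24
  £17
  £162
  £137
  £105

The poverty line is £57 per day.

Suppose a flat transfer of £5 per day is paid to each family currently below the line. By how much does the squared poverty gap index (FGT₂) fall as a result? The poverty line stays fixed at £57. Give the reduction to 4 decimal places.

0.0562

Before: below the line — £13, £17, £24; squared poverty gap index (FGT₂) = 0.237252.
After the £5 transfer: below the line — £18, £22, £29; squared poverty gap index (FGT₂) = 0.181081.
Reduction = 0.237252 − 0.181081 = 0.0562.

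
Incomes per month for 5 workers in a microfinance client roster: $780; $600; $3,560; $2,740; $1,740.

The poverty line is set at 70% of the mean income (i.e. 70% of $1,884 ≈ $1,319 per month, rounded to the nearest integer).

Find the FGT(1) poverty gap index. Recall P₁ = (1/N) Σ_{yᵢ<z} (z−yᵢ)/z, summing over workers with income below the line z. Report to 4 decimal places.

0.1908

Poor units: $600, $780 (q = 2 of N = 5).
Gap ratios (z−y)/z: (1319−600)/1319 = 0.5451; (1319−780)/1319 = 0.4086.
Σ = 0.953753. Dividing by the full population N = 5 gives P₁ = 0.1908.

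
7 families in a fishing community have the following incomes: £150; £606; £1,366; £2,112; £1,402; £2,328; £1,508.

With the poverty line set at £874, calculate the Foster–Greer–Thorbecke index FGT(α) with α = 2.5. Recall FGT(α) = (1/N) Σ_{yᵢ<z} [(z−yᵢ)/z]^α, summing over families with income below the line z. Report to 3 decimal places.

Below z: £150, £606 (q = 2 of N = 7).
Relative gaps: (874−150)/874 = 0.8284; (874−606)/874 = 0.3066.
Raised to α = 2.5: 0.62455; 0.05207.
Sum = 0.676617; FGT(2.5) = 0.676617 / 7 = 0.097.

0.097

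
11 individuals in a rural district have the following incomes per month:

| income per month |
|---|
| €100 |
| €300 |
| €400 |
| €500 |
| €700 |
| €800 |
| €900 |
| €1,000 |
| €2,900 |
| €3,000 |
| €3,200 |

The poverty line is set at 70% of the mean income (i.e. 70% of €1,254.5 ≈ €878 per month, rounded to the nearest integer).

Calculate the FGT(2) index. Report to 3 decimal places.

Below z: €100, €300, €400, €500, €700, €800 (q = 6 of N = 11).
Gap ratios (z−y)/z: (878−100)/878 = 0.8861; (878−300)/878 = 0.6583; (878−400)/878 = 0.5444; (878−500)/878 = 0.4305; (878−700)/878 = 0.2027; (878−800)/878 = 0.0888.
Squared: 0.7852; 0.4334; 0.2964; 0.1854; 0.0411; 0.0079.
Sum = 1.749296; P₂ = 1.749296 / 11 = 0.159.

0.159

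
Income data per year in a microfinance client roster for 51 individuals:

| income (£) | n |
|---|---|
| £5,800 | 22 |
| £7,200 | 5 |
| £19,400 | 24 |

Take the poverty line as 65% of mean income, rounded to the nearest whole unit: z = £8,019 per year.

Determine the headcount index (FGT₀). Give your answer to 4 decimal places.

0.5294

27 of the 51 individuals have income below £8,019.
H = 27/51 = 0.5294.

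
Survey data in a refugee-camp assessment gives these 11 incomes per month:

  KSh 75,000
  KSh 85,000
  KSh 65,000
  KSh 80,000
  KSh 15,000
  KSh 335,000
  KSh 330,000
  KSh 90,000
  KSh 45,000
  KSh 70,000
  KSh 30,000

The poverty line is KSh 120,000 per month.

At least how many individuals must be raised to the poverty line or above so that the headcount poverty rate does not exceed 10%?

8

Currently q = 9 of N = 11 are below the line (H = 0.818).
A headcount ratio of at most 10% allows at most ⌊0.10 × 11⌋ = 1 poor individuals.
So at least 9 − 1 = 8 must be lifted.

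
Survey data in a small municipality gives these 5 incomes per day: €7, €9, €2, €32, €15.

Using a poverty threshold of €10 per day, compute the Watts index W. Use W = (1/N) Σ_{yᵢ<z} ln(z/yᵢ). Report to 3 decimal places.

Below the line: €2, €7, €9 (q = 3 of N = 5).
Log gaps: ln(10/2) = 1.6094; ln(10/7) = 0.3567; ln(10/9) = 0.1054.
W = 2.071473 / 5 = 0.414.

0.414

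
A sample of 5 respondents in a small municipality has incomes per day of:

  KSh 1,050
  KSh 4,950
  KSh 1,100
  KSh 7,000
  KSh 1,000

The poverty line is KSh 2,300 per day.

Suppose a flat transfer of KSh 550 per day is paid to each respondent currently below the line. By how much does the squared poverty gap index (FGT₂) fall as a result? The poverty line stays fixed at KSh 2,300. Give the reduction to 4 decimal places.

0.1216

Before: below the line — KSh 1,000, KSh 1,050, KSh 1,100; squared poverty gap index (FGT₂) = 0.177410.
After the KSh 550 transfer: below the line — KSh 1,550, KSh 1,600, KSh 1,650; squared poverty gap index (FGT₂) = 0.055766.
Reduction = 0.177410 − 0.055766 = 0.1216.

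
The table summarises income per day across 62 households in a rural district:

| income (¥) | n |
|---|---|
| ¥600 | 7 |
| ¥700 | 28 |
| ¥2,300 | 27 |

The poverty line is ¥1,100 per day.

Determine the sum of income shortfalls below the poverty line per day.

¥14,700

Below z: 7×¥600, 28×¥700 (q = 35 of N = 62).
Individual gaps: 7×(1100−600) = 3500; 28×(1100−700) = 11200.
Aggregate gap = ¥14,700.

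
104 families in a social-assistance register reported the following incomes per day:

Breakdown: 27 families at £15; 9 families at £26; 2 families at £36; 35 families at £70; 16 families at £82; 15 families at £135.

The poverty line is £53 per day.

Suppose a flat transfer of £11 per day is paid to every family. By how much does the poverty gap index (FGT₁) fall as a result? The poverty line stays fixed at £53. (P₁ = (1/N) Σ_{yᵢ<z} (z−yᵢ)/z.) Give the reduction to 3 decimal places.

0.076

Before: below the line — 27×£15, 9×£26, 2×£36; poverty gap index (FGT₁) = 0.23639.
After the £11 transfer: below the line — 27×£26, 9×£37, 2×£47; poverty gap index (FGT₁) = 0.16056.
Reduction = 0.23639 − 0.16056 = 0.076.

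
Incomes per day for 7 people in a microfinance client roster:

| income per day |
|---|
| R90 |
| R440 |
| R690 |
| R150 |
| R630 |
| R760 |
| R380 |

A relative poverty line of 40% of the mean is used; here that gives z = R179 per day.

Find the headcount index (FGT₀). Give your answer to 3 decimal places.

2 of the 7 people have income below R179.
H = 2/7 = 0.286.

0.286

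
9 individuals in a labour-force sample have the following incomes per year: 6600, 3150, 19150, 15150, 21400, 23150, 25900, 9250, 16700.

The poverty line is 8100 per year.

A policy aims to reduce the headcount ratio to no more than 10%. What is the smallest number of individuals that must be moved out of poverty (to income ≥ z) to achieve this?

2

2 of the 9 individuals are poor, so H = 2/9 = 0.222.
A headcount ratio of at most 10% allows at most ⌊0.10 × 9⌋ = 0 poor individuals.
So at least 2 − 0 = 2 must be lifted.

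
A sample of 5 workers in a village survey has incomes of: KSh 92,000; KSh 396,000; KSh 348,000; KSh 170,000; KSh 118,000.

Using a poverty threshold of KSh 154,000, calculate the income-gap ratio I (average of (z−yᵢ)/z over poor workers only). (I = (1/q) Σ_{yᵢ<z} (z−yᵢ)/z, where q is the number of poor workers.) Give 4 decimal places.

0.3182

Below the line: KSh 92,000, KSh 118,000 (q = 2 of N = 5).
Shortfall ratios (z−y)/z: 0.4026, 0.2338; sum = 0.636364.
The income-gap ratio divides by q (the poor only): 0.636364 / 2 = 0.3182.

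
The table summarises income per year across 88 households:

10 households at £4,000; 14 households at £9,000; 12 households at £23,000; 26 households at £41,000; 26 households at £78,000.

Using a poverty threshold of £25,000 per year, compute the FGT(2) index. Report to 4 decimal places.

Below the line: 10×£4,000, 14×£9,000, 12×£23,000 (q = 36 of N = 88).
Shortfall ratios: (25000−4000)/25000 = 0.8400 (×10); (25000−9000)/25000 = 0.6400 (×14); (25000−23000)/25000 = 0.0800 (×12).
Squared: 0.7056 (×10); 0.4096 (×14); 0.0064 (×12).
Sum = 12.867200; P₂ = 12.867200 / 88 = 0.1462.

0.1462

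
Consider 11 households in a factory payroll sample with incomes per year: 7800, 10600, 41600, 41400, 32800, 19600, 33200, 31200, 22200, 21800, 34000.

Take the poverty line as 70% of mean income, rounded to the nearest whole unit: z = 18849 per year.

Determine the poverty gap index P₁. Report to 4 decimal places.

Poor units: 7800, 10600 (q = 2 of N = 11).
Shortfall ratios: (18849−7800)/18849 = 0.5862; (18849−10600)/18849 = 0.4376.
Σ = 1.023821. Dividing by the full population N = 11 gives P₁ = 0.0931.

0.0931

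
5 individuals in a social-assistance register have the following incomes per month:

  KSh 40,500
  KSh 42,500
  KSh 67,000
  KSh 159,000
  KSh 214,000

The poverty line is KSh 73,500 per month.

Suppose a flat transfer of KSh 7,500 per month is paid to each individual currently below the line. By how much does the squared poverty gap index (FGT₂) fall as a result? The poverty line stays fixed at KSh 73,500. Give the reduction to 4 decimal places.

0.0329

Before: below the line — KSh 40,500, KSh 42,500, KSh 67,000; squared poverty gap index (FGT₂) = 0.077458.
After the KSh 7,500 transfer: below the line — KSh 48,000, KSh 50,000; squared poverty gap index (FGT₂) = 0.044518.
Reduction = 0.077458 − 0.044518 = 0.0329.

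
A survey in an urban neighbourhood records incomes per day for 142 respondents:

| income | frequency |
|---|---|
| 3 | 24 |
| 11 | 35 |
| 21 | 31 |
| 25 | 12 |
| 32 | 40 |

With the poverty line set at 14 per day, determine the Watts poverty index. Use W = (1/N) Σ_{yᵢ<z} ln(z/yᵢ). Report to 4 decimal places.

Below z: 24×3, 35×11 (q = 59 of N = 142).
Log gaps: ln(14/3) = 1.5404 (×24); ln(14/11) = 0.2412 (×35).
W = 45.411353 / 142 = 0.3198.

0.3198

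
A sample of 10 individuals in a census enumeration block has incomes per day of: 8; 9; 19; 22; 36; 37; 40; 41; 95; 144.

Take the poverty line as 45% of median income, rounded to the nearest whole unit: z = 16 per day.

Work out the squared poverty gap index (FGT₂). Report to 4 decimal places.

0.0441

Incomes under z: 8, 9 (q = 2 of N = 10).
Normalized shortfalls: (16−8)/16 = 0.5000; (16−9)/16 = 0.4375.
Squared: 0.2500; 0.1914.
Sum = 0.441406; P₂ = 0.441406 / 10 = 0.0441.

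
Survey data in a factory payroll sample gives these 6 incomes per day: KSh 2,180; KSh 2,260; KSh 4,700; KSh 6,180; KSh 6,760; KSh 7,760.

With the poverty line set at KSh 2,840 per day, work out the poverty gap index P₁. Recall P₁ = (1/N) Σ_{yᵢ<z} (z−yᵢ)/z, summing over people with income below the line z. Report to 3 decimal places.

Below the line: KSh 2,180, KSh 2,260 (q = 2 of N = 6).
Shortfall ratios: (2840−2180)/2840 = 0.2324; (2840−2260)/2840 = 0.2042.
Σ = 0.436620. Dividing by the full population N = 6 gives P₁ = 0.073.

0.073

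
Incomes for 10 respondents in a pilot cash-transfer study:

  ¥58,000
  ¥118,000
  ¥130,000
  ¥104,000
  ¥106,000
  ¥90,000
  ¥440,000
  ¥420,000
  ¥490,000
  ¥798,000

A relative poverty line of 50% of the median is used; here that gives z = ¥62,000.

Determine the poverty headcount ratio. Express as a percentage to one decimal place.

10.0%

1 of the 10 respondents have income below ¥62,000.
H = 1/10 = 10.0%.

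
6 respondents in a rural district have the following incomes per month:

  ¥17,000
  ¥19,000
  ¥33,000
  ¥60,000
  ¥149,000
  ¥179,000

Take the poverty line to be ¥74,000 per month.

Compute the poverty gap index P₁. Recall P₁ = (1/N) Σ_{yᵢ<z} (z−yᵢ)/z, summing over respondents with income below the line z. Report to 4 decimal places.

Below z: ¥17,000, ¥19,000, ¥33,000, ¥60,000 (q = 4 of N = 6).
Relative gaps: (74000−17000)/74000 = 0.7703; (74000−19000)/74000 = 0.7432; (74000−33000)/74000 = 0.5541; (74000−60000)/74000 = 0.1892.
Sum of shortfalls = 2.256757; P₁ averages over all N: 2.256757 / 6 = 0.3761.

0.3761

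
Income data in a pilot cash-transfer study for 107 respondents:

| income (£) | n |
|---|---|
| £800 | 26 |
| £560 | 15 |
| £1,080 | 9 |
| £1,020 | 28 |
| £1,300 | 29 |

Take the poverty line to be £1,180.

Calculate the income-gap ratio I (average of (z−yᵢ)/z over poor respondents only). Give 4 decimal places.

0.2668

Incomes under z: 15×£560, 26×£800, 28×£1,020, 9×£1,080 (q = 78 of N = 107).
Relative gaps: 0.5254 (×15), 0.3220 (×26), 0.1356 (×28), 0.0847 (×9); sum = 20.813559.
I averages over the q = 78 poor units only: 20.813559 / 78 = 0.2668.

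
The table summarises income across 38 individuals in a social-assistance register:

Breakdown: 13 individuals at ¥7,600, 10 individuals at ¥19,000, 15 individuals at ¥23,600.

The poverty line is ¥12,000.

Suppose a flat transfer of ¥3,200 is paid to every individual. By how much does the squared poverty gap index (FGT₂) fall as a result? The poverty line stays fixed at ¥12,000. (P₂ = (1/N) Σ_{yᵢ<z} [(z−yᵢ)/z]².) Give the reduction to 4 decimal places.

Before: below the line — 13×¥7,600; squared poverty gap index (FGT₂) = 0.045994.
After the ¥3,200 transfer: below the line — 13×¥10,800; squared poverty gap index (FGT₂) = 0.003421.
Reduction = 0.045994 − 0.003421 = 0.0426.

0.0426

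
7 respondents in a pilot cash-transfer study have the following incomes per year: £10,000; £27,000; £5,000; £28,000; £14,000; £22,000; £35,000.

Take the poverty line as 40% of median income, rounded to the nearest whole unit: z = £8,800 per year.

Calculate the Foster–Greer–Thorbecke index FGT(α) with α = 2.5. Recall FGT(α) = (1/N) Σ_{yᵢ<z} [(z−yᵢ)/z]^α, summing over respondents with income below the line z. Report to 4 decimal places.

0.0175

Poor units: £5,000 (q = 1 of N = 7).
Shortfall ratios: (8800−5000)/8800 = 0.4318.
Raised to α = 2.5: 0.12253.
Sum = 0.122533; FGT(2.5) = 0.122533 / 7 = 0.0175.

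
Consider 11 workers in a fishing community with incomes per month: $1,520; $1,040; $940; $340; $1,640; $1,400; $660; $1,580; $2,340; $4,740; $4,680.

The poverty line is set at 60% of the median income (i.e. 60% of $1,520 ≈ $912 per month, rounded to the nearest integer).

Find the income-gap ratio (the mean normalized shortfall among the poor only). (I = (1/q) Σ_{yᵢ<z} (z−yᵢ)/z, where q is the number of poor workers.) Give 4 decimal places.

Below z: $340, $660 (q = 2 of N = 11).
Relative gaps: 0.6272, 0.2763; sum = 0.903509.
I averages over the q = 2 poor units only: 0.903509 / 2 = 0.4518.

0.4518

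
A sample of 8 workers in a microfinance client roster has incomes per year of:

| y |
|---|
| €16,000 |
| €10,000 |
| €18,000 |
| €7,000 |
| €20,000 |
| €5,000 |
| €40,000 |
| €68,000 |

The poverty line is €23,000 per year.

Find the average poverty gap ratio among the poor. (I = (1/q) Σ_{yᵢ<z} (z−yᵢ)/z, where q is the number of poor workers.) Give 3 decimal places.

Poor units: €5,000, €7,000, €10,000, €16,000, €18,000, €20,000 (q = 6 of N = 8).
Shortfall ratios (z−y)/z: 0.7826, 0.6957, 0.5652, 0.3043, 0.2174, 0.1304; sum = 2.695652.
The income-gap ratio divides by q (the poor only): 2.695652 / 6 = 0.449.

0.449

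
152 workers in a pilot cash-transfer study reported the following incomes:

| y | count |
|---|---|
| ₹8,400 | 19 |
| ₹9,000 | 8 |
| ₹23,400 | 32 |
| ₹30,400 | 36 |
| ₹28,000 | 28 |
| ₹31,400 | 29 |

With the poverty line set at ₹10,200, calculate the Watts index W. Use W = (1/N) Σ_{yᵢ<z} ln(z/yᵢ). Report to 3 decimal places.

0.031

Poor units: 19×₹8,400, 8×₹9,000 (q = 27 of N = 152).
ln(z/y) terms: ln(10200/8400) = 0.1942 (×19); ln(10200/9000) = 0.1252 (×8).
W = 4.690269 / 152 = 0.031.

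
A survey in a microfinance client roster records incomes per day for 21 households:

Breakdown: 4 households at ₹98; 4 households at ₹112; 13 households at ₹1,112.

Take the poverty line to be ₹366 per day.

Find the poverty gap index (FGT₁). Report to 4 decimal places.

0.2717

Below z: 4×₹98, 4×₹112 (q = 8 of N = 21).
Gap ratios (z−y)/z: (366−98)/366 = 0.7322 (×4); (366−112)/366 = 0.6940 (×4).
Sum of shortfalls = 5.704918; P₁ averages over all N: 5.704918 / 21 = 0.2717.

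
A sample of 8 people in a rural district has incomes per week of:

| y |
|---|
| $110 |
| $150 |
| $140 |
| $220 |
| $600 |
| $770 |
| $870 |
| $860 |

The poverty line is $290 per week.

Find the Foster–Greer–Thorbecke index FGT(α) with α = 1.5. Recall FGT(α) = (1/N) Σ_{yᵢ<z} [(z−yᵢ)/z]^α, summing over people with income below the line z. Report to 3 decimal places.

0.164

Below z: $110, $140, $150, $220 (q = 4 of N = 8).
Gap ratios (z−y)/z: (290−110)/290 = 0.6207; (290−140)/290 = 0.5172; (290−150)/290 = 0.4828; (290−220)/290 = 0.2414.
Raised to α = 1.5: 0.48900; 0.37200; 0.33542; 0.11859.
Sum = 1.315016; FGT(1.5) = 1.315016 / 8 = 0.164.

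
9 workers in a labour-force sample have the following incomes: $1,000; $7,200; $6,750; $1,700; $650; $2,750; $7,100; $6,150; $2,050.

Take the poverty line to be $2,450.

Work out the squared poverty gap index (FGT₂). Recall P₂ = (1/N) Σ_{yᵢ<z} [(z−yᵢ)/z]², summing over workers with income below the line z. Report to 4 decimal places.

0.1123

Incomes under z: $650, $1,000, $1,700, $2,050 (q = 4 of N = 9).
Relative gaps: (2450−650)/2450 = 0.7347; (2450−1000)/2450 = 0.5918; (2450−1700)/2450 = 0.3061; (2450−2050)/2450 = 0.1633.
Squared: 0.5398; 0.3503; 0.0937; 0.0267.
Sum = 1.010412; P₂ = 1.010412 / 9 = 0.1123.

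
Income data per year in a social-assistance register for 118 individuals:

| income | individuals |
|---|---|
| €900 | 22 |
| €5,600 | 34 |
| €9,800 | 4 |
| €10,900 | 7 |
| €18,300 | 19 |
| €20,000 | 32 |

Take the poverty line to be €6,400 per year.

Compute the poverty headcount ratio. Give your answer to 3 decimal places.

56 of the 118 individuals have income below €6,400.
H = 56/118 = 0.475.

0.475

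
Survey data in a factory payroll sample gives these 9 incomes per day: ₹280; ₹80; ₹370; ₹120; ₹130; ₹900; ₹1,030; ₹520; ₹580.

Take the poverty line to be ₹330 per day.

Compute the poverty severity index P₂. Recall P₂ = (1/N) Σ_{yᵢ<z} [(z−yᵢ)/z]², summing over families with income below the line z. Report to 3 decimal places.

Poor units: ₹80, ₹120, ₹130, ₹280 (q = 4 of N = 9).
Normalized shortfalls: (330−80)/330 = 0.7576; (330−120)/330 = 0.6364; (330−130)/330 = 0.6061; (330−280)/330 = 0.1515.
Squared: 0.5739; 0.4050; 0.3673; 0.0230.
Sum = 1.369146; P₂ = 1.369146 / 9 = 0.152.

0.152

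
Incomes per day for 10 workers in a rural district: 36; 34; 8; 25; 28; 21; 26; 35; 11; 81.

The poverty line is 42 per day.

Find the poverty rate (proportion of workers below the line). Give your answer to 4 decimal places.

0.9000

9 of the 10 workers have income below 42.
H = 9/10 = 0.9000.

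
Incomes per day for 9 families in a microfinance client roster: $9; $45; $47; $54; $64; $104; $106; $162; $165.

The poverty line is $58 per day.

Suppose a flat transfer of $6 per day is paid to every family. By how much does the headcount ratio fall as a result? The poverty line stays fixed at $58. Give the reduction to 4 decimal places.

0.1111

Before: below the line — $9, $45, $47, $54; headcount ratio = 0.444444.
After the $6 transfer: below the line — $15, $51, $53; headcount ratio = 0.333333.
Reduction = 0.444444 − 0.333333 = 0.1111.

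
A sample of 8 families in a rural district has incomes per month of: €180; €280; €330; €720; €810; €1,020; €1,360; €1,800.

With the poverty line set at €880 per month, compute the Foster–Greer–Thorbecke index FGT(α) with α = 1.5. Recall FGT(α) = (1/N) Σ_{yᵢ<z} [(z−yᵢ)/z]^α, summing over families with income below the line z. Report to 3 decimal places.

Incomes under z: €180, €280, €330, €720, €810 (q = 5 of N = 8).
Gap ratios (z−y)/z: (880−180)/880 = 0.7955; (880−280)/880 = 0.6818; (880−330)/880 = 0.6250; (880−720)/880 = 0.1818; (880−810)/880 = 0.0795.
Raised to α = 1.5: 0.70945; 0.56299; 0.49411; 0.07753; 0.02243.
Sum = 1.866513; FGT(1.5) = 1.866513 / 8 = 0.233.

0.233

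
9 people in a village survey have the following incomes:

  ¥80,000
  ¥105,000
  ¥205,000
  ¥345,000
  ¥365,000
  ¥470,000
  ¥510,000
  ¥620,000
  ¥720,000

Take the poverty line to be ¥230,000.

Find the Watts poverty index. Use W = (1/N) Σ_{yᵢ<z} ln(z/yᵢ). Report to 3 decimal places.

0.217

Poor units: ¥80,000, ¥105,000, ¥205,000 (q = 3 of N = 9).
ln(z/y) terms: ln(230000/80000) = 1.0561; ln(230000/105000) = 0.7841; ln(230000/205000) = 0.1151.
W = 1.955241 / 9 = 0.217.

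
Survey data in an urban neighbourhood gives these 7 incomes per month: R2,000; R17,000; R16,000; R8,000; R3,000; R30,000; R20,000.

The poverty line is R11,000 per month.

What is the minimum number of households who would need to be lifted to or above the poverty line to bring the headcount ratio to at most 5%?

3

3 of the 7 households are poor, so H = 3/7 = 0.429.
A headcount ratio of at most 5% allows at most ⌊0.05 × 7⌋ = 0 poor households.
So at least 3 − 0 = 3 must be lifted.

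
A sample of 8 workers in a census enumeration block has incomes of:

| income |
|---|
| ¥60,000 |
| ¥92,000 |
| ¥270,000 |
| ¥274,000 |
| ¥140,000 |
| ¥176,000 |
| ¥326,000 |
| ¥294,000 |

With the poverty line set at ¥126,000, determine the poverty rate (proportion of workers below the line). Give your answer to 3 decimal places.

0.250

2 of the 8 workers have income below ¥126,000.
H = 2/8 = 0.250.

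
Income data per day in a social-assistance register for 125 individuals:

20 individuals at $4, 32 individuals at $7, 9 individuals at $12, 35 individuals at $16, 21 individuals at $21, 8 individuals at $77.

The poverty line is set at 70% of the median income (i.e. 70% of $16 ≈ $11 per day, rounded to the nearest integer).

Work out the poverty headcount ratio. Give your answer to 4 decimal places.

52 of the 125 individuals have income below $11.
H = 52/125 = 0.4160.

0.4160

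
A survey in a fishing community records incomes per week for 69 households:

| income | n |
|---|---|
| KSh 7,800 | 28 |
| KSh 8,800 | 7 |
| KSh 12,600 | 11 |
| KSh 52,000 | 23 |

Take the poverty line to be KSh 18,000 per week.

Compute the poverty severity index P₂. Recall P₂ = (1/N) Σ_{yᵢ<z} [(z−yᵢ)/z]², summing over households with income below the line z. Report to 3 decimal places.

0.171

Poor units: 28×KSh 7,800, 7×KSh 8,800, 11×KSh 12,600 (q = 46 of N = 69).
Normalized shortfalls: (18000−7800)/18000 = 0.5667 (×28); (18000−8800)/18000 = 0.5111 (×7); (18000−12600)/18000 = 0.3000 (×11).
Squared: 0.3211 (×28); 0.2612 (×7); 0.0900 (×11).
Sum = 11.809753; P₂ = 11.809753 / 69 = 0.171.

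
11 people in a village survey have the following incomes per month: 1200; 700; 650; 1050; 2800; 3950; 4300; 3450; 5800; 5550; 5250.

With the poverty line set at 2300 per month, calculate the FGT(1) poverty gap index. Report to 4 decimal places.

Poor units: 650, 700, 1050, 1200 (q = 4 of N = 11).
Gap ratios (z−y)/z: (2300−650)/2300 = 0.7174; (2300−700)/2300 = 0.6957; (2300−1050)/2300 = 0.5435; (2300−1200)/2300 = 0.4783.
Σ = 2.434783. Dividing by the full population N = 11 gives P₁ = 0.2213.

0.2213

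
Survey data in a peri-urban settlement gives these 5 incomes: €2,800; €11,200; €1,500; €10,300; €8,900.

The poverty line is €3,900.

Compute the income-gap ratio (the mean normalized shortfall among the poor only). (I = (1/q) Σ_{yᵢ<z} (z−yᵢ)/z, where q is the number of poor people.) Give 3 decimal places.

0.449

Below the line: €1,500, €2,800 (q = 2 of N = 5).
Shortfall ratios (z−y)/z: 0.6154, 0.2821; sum = 0.897436.
I averages over the q = 2 poor units only: 0.897436 / 2 = 0.449.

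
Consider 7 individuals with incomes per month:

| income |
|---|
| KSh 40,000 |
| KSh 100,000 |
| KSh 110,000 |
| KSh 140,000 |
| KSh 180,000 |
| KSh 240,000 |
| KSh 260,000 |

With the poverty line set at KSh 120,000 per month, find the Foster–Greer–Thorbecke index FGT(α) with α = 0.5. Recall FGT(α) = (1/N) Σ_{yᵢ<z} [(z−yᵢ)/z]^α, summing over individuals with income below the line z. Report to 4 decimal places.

Incomes under z: KSh 40,000, KSh 100,000, KSh 110,000 (q = 3 of N = 7).
Gap ratios (z−y)/z: (120000−40000)/120000 = 0.6667; (120000−100000)/120000 = 0.1667; (120000−110000)/120000 = 0.0833.
Raised to α = 0.5: 0.81650; 0.40825; 0.28868.
Sum = 1.513420; FGT(0.5) = 1.513420 / 7 = 0.2162.

0.2162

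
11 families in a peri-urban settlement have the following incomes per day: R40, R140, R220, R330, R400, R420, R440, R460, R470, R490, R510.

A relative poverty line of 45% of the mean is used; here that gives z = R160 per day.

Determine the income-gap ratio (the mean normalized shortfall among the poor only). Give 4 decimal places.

Poor units: R40, R140 (q = 2 of N = 11).
Relative gaps: 0.7500, 0.1250; sum = 0.875000.
I averages over the q = 2 poor units only: 0.875000 / 2 = 0.4375.

0.4375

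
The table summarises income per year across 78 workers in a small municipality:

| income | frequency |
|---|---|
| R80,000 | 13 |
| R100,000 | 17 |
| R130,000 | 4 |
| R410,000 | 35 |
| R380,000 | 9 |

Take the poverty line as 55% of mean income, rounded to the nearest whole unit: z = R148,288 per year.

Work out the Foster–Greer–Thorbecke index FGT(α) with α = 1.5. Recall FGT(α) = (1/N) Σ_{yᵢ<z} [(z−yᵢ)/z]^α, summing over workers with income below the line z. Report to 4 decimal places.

0.0948

Poor units: 13×R80,000, 17×R100,000, 4×R130,000 (q = 34 of N = 78).
Normalized shortfalls: (148288−80000)/148288 = 0.4605 (×13); (148288−100000)/148288 = 0.3256 (×17); (148288−130000)/148288 = 0.1233 (×4).
Raised to α = 1.5: 0.31251 (×13); 0.18582 (×17); 0.04331 (×4).
Sum = 7.394805; FGT(1.5) = 7.394805 / 78 = 0.0948.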